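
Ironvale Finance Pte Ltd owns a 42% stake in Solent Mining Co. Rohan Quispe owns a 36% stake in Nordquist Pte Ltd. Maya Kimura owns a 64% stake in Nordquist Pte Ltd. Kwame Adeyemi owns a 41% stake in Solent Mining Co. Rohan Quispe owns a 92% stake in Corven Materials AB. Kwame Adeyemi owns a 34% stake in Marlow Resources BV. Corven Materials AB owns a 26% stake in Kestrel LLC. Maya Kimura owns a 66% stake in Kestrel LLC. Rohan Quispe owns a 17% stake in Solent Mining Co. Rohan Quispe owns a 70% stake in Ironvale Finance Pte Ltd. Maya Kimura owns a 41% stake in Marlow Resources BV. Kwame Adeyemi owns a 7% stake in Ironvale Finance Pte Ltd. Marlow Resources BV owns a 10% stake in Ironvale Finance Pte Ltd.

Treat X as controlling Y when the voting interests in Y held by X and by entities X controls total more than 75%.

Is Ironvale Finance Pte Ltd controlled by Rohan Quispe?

No

Rohan holds 92% of Corven, so Rohan controls Corven.
In Ironvale, Rohan's side holds only 70%, not > 75%.
So Rohan does not control Ironvale.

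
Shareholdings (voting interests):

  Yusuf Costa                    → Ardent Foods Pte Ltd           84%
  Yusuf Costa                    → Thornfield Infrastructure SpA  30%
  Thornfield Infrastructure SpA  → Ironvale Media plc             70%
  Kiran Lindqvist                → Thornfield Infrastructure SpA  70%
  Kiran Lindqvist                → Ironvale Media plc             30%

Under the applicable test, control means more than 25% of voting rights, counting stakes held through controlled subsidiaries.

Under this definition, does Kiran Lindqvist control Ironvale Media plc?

Yes

Kiran holds 70% of Thornfield, so Kiran controls Thornfield.
Kiran and Thornfield together hold 30% + 70% = 100% of Ironvale, so Kiran controls Ironvale.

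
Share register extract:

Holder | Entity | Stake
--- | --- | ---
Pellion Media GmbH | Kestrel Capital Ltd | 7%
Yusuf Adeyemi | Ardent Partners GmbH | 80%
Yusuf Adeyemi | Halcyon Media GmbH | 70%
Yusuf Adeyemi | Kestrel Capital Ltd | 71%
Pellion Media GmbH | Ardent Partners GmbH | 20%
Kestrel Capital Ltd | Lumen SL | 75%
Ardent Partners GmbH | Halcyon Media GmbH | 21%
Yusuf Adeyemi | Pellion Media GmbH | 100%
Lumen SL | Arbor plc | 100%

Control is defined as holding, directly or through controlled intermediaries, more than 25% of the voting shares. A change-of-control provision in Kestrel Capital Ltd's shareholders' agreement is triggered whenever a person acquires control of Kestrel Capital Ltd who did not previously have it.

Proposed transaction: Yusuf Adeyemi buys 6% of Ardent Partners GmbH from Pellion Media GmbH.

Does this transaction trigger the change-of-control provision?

The purchase adds only to Yusuf's holdings (Pellion's stake shrinks), so Yusuf is the only person who could newly come to control Kestrel.
Yusuf holds 100% of Pellion, so Yusuf controls Pellion.
Yusuf and Pellion together hold 71% + 7% = 78% of Kestrel, so Yusuf controls Kestrel.
So Yusuf already controls Kestrel before the transaction.
After the purchase, Yusuf's direct stake in Ardent rises to 80% + 6% = 86%, and Pellion's stake falls to 14%.
Yusuf controlled Kestrel already, so this is not a new person acquiring control; every other person's position is unchanged or reduced.
No new person acquires control, so the clause is not triggered.

No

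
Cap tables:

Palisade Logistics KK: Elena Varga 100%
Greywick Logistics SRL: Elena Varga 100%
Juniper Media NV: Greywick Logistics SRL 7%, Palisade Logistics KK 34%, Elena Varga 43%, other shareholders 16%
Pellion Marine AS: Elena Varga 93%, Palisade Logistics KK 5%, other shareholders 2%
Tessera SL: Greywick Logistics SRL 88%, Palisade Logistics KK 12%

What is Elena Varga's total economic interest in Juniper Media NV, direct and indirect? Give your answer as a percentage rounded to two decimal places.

Elena reaches Juniper along 3 paths.
Via Greywick: 100% × 7% = 7%.
Via Palisade: 100% × 34% = 34%.
Direct stake: 43% = 43%.
Total: 7% + 34% + 43% = 84%.
Rounded: 84.00%.

84.00%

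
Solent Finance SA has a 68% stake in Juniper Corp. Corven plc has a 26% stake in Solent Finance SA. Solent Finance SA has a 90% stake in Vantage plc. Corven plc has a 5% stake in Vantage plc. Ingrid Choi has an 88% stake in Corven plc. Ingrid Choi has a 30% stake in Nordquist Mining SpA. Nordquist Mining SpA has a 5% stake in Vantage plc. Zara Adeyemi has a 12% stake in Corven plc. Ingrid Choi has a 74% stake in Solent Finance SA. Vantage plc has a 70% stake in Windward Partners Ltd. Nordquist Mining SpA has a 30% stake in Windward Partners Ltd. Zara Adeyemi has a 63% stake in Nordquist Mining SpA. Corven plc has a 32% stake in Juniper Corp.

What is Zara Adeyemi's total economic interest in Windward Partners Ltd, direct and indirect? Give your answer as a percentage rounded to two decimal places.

Zara reaches Windward along 4 paths.
Via Nordquist: 63% × 30% = 18.9%.
Via Nordquist → Vantage: 63% × 5% × 70% = 2.205%.
Via Corven → Vantage: 12% × 5% × 70% = 0.42%.
Via Corven → Solent → Vantage: 12% × 26% × 90% × 70% = 1.9656%.
Total: 18.9% + 2.205% + 0.42% + 1.9656% = 23.4906%.
Rounded: 23.49%.

23.49%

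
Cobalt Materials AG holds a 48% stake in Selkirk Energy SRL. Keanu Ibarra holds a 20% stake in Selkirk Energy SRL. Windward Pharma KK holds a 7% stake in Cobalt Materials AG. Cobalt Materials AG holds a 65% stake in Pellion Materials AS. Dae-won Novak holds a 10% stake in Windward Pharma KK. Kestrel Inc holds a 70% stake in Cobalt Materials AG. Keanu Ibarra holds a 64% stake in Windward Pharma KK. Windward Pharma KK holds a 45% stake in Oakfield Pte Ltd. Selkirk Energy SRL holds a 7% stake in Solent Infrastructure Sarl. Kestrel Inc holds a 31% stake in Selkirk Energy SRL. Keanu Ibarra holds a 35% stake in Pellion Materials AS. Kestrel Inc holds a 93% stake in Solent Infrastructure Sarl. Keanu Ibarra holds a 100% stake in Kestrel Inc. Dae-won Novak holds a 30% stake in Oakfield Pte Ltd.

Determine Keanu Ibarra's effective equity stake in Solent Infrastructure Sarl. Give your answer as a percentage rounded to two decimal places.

Keanu reaches Solent along 5 paths.
Via Kestrel: 100% × 93% = 93%.
Via Selkirk: 20% × 7% = 1.4%.
Via Kestrel → Selkirk: 100% × 31% × 7% = 2.17%.
Via Kestrel → Cobalt → Selkirk: 100% × 70% × 48% × 7% = 2.352%.
Via Windward → Cobalt → Selkirk: 64% × 7% × 48% × 7% = 0.150528%.
Total: 93% + 1.4% + 2.17% + 2.352% + 0.150528% = 99.072528%.
Rounded: 99.07%.

99.07%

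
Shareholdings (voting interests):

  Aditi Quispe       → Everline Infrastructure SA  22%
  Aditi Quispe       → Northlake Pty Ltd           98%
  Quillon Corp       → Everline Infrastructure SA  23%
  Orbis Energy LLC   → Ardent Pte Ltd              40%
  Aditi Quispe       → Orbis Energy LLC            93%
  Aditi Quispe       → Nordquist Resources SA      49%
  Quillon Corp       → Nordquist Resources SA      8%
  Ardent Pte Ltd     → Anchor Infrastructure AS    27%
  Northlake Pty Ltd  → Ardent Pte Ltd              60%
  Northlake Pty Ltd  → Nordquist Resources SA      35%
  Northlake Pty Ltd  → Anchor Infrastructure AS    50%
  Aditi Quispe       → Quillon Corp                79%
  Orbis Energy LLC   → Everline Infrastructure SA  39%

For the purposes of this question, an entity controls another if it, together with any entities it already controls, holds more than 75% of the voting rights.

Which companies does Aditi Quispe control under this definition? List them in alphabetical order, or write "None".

Anchor Infrastructure AS, Ardent Pte Ltd, Everline Infrastructure SA, Nordquist Resources SA, Northlake Pty Ltd, Orbis Energy LLC, Quillon Corp

Aditi holds 93% of Orbis, so Aditi controls Orbis.
Aditi holds 79% of Quillon, so Aditi controls Quillon.
Aditi holds 98% of Northlake, so Aditi controls Northlake.
Orbis and Northlake together hold 40% + 60% = 100% of Ardent, so Aditi controls Ardent.
Northlake and Ardent together hold 50% + 27% = 77% of Anchor, so Aditi controls Anchor.
Quillon and Northlake and Aditi together hold 8% + 35% + 49% = 92% of Nordquist, so Aditi controls Nordquist.
Orbis and Aditi and Quillon together hold 39% + 22% + 23% = 84% of Everline, so Aditi controls Everline.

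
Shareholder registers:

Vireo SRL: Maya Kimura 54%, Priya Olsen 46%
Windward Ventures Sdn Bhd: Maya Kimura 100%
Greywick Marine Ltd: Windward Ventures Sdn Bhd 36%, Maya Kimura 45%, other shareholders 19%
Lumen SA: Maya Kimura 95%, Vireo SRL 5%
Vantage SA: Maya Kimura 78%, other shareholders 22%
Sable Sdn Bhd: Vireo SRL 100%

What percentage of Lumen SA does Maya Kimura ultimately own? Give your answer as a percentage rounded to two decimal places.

97.70%

Maya reaches Lumen along 2 paths.
Direct stake: 95% = 95%.
Via Vireo: 54% × 5% = 2.7%.
Total: 95% + 2.7% = 97.7%.
Rounded: 97.70%.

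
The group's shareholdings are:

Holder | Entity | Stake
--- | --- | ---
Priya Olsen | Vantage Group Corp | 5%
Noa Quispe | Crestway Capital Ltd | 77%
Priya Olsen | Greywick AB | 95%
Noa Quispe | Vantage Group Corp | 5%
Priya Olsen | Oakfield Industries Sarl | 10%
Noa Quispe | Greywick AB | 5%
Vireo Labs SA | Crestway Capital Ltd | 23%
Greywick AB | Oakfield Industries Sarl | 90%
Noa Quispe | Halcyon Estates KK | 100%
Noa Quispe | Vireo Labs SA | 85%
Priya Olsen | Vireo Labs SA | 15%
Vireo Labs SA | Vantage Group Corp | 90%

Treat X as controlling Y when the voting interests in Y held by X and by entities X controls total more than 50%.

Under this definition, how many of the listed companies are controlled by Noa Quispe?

Noa holds 85% of Vireo, so Noa controls Vireo.
Vireo and Noa together hold 23% + 77% = 100% of Crestway, so Noa controls Crestway.
Noa and Vireo together hold 5% + 90% = 95% of Vantage, so Noa controls Vantage.
Noa holds 100% of Halcyon, so Noa controls Halcyon.
No other company's threshold is met.
Noa controls 4 companies.

4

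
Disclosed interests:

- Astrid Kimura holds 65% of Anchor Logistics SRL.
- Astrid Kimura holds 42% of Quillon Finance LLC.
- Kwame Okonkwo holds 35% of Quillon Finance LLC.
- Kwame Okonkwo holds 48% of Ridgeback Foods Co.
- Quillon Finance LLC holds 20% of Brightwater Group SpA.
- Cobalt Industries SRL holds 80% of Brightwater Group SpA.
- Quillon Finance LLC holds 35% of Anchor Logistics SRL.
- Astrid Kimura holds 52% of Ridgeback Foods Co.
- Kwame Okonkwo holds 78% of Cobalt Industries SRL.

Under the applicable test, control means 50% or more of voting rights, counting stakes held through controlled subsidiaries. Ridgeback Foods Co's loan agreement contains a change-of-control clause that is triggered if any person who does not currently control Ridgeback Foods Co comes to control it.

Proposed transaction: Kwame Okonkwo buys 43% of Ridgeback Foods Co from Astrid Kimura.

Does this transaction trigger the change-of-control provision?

Yes

The purchase adds only to Kwame's holdings (Astrid's stake shrinks), so Kwame is the only person who could newly come to control Ridgeback.
Kwame holds 78% of Cobalt, so Kwame controls Cobalt.
Cobalt holds 80% of Brightwater, so Kwame controls Brightwater.
In Ridgeback, Kwame's side holds only 48%, not ≥ 50%.
So before the transaction, Kwame does not control Ridgeback.
After the purchase, Kwame's direct stake in Ridgeback rises to 48% + 43% = 91%, and Astrid's stake falls to 9%.
Kwame holds 91% of Ridgeback, so Kwame controls Ridgeback.
Kwame did not control Ridgeback before and does after, so the clause is triggered.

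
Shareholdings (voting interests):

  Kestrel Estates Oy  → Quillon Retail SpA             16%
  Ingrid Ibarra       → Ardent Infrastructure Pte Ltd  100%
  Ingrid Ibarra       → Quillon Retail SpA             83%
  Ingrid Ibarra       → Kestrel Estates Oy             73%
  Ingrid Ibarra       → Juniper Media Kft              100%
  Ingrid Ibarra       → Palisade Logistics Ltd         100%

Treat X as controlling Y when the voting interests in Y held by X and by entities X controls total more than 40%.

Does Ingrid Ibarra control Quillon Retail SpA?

Yes

Ingrid holds 73% of Kestrel, so Ingrid controls Kestrel.
Ingrid and Kestrel together hold 83% + 16% = 99% of Quillon, so Ingrid controls Quillon.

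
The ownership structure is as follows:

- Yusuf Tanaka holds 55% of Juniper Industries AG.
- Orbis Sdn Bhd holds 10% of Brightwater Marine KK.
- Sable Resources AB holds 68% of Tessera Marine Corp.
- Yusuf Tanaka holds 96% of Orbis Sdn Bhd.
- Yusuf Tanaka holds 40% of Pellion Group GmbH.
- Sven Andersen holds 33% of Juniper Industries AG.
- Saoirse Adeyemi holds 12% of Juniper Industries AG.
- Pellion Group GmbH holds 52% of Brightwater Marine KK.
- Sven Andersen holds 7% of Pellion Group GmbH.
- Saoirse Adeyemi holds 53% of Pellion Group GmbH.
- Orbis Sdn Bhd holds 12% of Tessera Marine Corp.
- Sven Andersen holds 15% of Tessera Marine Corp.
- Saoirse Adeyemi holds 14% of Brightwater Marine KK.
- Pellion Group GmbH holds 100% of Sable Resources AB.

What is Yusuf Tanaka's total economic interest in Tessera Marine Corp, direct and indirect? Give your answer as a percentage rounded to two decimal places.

Yusuf reaches Tessera along 2 paths.
Via Pellion → Sable: 40% × 100% × 68% = 27.2%.
Via Orbis: 96% × 12% = 11.52%.
Total: 27.2% + 11.52% = 38.72%.

38.72%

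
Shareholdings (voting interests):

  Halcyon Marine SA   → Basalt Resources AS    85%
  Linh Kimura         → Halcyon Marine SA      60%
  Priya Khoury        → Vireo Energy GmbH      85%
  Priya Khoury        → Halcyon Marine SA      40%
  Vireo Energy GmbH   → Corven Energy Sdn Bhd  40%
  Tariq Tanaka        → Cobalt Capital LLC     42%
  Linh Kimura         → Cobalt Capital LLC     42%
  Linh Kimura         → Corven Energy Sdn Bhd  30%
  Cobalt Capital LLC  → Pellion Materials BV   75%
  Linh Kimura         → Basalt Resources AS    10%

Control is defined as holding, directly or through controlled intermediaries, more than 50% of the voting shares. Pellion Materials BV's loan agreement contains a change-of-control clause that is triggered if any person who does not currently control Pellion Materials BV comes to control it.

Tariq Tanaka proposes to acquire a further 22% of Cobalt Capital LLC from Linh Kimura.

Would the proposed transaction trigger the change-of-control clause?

Yes

The purchase adds only to Tariq's holdings (Linh's stake shrinks), so Tariq is the only person who could newly come to control Pellion.
Tariq's largest direct stake is 42% in Cobalt, which does not meet the threshold, so Tariq controls no company.
Neither Tariq nor any entity Tariq controls holds any voting interest in Pellion.
So before the transaction, Tariq does not control Pellion.
After the purchase, Tariq's direct stake in Cobalt rises to 42% + 22% = 64%, and Linh's stake falls to 20%.
Tariq holds 64% of Cobalt, so Tariq controls Cobalt.
Cobalt holds 75% of Pellion, so Tariq controls Pellion.
Tariq did not control Pellion before and does after, so the clause is triggered.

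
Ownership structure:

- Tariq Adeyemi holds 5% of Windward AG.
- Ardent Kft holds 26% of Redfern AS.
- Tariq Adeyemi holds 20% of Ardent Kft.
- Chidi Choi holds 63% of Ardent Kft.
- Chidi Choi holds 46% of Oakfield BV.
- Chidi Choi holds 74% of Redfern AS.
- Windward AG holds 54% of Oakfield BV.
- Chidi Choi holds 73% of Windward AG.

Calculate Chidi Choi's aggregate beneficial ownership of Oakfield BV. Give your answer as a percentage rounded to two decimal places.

Chidi reaches Oakfield along 2 paths.
Direct stake: 46% = 46%.
Via Windward: 73% × 54% = 39.42%.
Total: 46% + 39.42% = 85.42%.

85.42%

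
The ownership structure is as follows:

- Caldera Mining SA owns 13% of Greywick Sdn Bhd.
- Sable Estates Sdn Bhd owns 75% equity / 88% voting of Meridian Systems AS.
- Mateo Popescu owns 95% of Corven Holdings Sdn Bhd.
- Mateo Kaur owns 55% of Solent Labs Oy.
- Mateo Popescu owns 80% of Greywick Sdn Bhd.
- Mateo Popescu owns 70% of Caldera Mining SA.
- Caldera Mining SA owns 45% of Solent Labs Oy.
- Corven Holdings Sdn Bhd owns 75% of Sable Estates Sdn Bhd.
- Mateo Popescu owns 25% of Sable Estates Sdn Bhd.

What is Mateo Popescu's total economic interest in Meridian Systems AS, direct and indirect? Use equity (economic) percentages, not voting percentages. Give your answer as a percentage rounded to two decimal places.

72.19%

Mateo Popescu reaches Meridian along 2 paths.
Via Sable: 25% × 75% = 18.75%.
Via Corven → Sable: 95% × 75% × 75% = 53.4375%.
Total: 18.75% + 53.4375% = 72.1875%.
Rounded: 72.19%.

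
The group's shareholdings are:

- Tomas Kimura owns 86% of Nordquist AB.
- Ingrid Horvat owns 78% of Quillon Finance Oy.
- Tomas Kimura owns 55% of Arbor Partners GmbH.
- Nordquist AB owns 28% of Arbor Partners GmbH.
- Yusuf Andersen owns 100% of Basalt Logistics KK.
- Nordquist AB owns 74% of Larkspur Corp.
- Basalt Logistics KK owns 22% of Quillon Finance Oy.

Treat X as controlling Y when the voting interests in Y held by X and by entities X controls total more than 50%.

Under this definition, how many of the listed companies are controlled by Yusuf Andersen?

1

Yusuf holds 100% of Basalt, so Yusuf controls Basalt.
No other company's threshold is met.
Yusuf controls 1 company.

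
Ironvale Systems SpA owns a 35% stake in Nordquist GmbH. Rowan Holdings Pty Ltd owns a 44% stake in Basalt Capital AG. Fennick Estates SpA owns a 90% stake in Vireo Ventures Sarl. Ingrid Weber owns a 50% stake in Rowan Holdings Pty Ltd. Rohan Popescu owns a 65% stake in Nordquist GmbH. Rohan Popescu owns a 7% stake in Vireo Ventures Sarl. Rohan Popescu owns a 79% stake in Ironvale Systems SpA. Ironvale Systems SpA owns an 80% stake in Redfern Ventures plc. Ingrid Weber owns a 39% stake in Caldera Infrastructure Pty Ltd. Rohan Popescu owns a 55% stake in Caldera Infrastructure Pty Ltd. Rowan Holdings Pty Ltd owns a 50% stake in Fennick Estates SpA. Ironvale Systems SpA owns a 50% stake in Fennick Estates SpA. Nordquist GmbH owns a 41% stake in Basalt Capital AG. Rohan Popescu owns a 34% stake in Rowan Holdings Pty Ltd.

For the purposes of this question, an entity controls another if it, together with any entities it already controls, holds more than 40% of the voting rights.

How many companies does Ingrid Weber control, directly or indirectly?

Ingrid holds 50% of Rowan, so Ingrid controls Rowan.
Rowan holds 50% of Fennick, so Ingrid controls Fennick.
Fennick holds 90% of Vireo, so Ingrid controls Vireo.
Rowan holds 44% of Basalt, so Ingrid controls Basalt.
No other company's threshold is met.
Ingrid controls 4 companies.

4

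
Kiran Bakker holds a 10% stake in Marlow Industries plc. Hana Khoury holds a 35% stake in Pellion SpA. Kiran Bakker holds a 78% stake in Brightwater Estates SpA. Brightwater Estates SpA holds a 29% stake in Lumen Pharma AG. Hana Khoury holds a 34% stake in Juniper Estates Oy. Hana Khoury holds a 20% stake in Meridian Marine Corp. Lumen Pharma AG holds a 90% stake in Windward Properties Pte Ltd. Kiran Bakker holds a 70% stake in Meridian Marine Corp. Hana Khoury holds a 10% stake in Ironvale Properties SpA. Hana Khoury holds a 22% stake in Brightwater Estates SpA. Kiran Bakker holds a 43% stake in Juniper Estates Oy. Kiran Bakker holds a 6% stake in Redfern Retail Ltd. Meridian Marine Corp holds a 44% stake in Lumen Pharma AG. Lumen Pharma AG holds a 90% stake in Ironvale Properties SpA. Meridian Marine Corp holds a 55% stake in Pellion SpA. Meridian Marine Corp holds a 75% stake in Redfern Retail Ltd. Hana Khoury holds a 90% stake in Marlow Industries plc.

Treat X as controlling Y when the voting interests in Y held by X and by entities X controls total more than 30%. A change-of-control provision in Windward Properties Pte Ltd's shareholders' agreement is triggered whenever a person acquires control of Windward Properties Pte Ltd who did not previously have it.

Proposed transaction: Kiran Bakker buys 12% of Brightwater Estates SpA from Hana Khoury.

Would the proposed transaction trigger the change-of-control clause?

The purchase adds only to Kiran's holdings (Hana's stake shrinks), so Kiran is the only person who could newly come to control Windward.
Kiran holds 70% of Meridian, so Kiran controls Meridian.
Kiran holds 78% of Brightwater, so Kiran controls Brightwater.
Meridian and Brightwater together hold 44% + 29% = 73% of Lumen, so Kiran controls Lumen.
Lumen holds 90% of Windward, so Kiran controls Windward.
So Kiran already controls Windward before the transaction.
After the purchase, Kiran's direct stake in Brightwater rises to 78% + 12% = 90%, and Hana's stake falls to 10%.
Kiran controlled Windward already, so this is not a new person acquiring control; every other person's position is unchanged or reduced.
No new person acquires control, so the clause is not triggered.

No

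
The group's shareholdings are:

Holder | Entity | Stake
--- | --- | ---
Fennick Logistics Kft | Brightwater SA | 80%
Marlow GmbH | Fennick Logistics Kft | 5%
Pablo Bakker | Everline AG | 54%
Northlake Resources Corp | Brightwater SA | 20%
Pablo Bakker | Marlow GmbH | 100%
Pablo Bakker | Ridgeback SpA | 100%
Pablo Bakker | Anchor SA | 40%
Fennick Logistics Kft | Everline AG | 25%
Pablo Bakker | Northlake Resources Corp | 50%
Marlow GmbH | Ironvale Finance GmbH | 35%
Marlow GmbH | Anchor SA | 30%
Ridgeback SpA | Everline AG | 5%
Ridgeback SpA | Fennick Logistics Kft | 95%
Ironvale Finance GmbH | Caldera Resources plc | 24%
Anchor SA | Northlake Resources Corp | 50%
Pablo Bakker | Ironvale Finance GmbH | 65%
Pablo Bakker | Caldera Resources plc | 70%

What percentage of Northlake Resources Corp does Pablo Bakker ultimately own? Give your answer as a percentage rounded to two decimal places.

85.00%

Pablo reaches Northlake along 3 paths.
Via Marlow → Anchor: 100% × 30% × 50% = 15%.
Via Anchor: 40% × 50% = 20%.
Direct stake: 50% = 50%.
Total: 15% + 20% + 50% = 85%.
Rounded: 85.00%.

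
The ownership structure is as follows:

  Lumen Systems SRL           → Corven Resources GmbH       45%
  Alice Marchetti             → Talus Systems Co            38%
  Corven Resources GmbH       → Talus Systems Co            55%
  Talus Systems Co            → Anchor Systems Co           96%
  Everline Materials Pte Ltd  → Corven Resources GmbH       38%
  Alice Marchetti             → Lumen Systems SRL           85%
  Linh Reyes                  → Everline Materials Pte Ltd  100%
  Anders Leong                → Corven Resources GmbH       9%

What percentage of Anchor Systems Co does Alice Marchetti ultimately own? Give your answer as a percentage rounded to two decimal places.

Alice reaches Anchor along 2 paths.
Via Lumen → Corven → Talus: 85% × 45% × 55% × 96% = 20.196%.
Via Talus: 38% × 96% = 36.48%.
Total: 20.196% + 36.48% = 56.676%.
Rounded: 56.68%.

56.68%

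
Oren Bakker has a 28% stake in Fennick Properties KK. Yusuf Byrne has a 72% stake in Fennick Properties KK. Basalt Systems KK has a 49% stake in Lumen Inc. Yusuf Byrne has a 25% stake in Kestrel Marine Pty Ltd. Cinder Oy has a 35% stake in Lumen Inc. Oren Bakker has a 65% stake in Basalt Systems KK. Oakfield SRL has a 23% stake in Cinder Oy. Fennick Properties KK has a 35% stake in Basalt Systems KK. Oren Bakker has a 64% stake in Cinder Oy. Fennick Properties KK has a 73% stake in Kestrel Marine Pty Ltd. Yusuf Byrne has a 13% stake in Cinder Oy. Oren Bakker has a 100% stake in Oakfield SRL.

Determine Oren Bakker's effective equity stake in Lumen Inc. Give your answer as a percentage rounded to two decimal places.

Oren reaches Lumen along 4 paths.
Via Basalt: 65% × 49% = 31.85%.
Via Fennick → Basalt: 28% × 35% × 49% = 4.802%.
Via Cinder: 64% × 35% = 22.4%.
Via Oakfield → Cinder: 100% × 23% × 35% = 8.05%.
Total: 31.85% + 4.802% + 22.4% + 8.05% = 67.102%.
Rounded: 67.10%.

67.10%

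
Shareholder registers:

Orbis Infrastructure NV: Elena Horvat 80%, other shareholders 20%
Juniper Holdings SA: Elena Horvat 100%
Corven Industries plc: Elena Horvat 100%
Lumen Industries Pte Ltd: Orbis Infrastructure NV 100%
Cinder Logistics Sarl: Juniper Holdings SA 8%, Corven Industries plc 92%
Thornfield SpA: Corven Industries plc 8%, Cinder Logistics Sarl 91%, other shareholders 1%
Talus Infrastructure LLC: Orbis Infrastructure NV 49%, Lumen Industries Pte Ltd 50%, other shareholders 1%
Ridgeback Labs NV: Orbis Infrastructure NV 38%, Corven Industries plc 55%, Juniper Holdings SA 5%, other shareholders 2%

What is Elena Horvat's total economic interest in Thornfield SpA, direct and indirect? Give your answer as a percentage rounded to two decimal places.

Elena reaches Thornfield along 3 paths.
Via Corven: 100% × 8% = 8%.
Via Juniper → Cinder: 100% × 8% × 91% = 7.28%.
Via Corven → Cinder: 100% × 92% × 91% = 83.72%.
Total: 8% + 7.28% + 83.72% = 99%.
Rounded: 99.00%.

99.00%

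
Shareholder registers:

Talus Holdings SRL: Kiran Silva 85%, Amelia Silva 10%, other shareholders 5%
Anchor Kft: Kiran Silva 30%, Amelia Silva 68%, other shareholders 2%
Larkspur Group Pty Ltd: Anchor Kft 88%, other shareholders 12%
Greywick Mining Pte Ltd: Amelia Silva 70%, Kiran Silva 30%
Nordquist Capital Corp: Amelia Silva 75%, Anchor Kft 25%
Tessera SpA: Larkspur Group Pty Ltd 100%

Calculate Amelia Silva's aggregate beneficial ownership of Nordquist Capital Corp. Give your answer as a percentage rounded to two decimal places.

92.00%

Amelia reaches Nordquist along 2 paths.
Direct stake: 75% = 75%.
Via Anchor: 68% × 25% = 17%.
Total: 75% + 17% = 92%.
Rounded: 92.00%.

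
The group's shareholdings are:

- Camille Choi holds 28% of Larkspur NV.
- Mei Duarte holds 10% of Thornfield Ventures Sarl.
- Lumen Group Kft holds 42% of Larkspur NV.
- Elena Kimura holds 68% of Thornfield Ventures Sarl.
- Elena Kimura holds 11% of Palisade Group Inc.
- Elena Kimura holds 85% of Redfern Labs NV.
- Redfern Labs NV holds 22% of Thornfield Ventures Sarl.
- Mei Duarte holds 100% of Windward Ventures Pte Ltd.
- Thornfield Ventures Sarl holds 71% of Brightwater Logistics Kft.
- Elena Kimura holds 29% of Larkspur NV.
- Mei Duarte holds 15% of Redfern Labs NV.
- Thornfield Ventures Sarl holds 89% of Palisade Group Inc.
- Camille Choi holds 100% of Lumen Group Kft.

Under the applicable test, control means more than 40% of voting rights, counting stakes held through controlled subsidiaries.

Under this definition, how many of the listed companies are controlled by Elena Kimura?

4

Elena holds 85% of Redfern, so Elena controls Redfern.
Redfern and Elena together hold 22% + 68% = 90% of Thornfield, so Elena controls Thornfield.
Thornfield and Elena together hold 89% + 11% = 100% of Palisade, so Elena controls Palisade.
Thornfield holds 71% of Brightwater, so Elena controls Brightwater.
No other company's threshold is met.
Elena controls 4 companies.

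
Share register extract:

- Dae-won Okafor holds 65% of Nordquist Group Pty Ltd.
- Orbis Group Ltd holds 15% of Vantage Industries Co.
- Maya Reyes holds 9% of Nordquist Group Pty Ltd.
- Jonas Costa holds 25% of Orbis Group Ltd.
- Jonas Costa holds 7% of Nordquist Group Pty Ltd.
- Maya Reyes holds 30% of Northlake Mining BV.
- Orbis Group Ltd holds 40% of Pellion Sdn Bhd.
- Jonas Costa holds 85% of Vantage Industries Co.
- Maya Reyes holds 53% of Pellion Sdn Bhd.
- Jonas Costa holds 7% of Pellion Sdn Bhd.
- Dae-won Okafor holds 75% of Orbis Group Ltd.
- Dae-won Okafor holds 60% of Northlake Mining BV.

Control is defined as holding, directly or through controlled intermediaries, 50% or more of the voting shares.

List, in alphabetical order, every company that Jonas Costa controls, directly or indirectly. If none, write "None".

Jonas holds 85% of Vantage, so Jonas controls Vantage.
No other company's threshold is met.

Vantage Industries Co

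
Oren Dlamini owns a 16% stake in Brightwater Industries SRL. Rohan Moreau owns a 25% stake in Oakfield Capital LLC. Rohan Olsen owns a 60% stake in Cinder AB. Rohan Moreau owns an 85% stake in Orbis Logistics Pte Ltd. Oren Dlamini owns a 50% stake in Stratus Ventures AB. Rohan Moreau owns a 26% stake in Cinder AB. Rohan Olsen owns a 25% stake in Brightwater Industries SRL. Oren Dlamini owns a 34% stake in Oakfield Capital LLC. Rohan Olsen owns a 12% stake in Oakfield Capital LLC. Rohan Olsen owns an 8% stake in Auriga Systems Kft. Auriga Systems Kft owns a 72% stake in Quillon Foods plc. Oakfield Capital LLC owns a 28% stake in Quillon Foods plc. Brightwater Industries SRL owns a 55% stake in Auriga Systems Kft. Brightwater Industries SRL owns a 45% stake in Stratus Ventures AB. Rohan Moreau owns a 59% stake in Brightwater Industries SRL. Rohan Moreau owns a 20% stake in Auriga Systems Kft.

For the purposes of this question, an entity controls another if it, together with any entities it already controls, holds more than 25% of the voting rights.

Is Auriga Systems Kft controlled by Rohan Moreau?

Rohan Moreau holds 59% of Brightwater, so Rohan Moreau controls Brightwater.
Brightwater and Rohan Moreau together hold 55% + 20% = 75% of Auriga, so Rohan Moreau controls Auriga.

Yes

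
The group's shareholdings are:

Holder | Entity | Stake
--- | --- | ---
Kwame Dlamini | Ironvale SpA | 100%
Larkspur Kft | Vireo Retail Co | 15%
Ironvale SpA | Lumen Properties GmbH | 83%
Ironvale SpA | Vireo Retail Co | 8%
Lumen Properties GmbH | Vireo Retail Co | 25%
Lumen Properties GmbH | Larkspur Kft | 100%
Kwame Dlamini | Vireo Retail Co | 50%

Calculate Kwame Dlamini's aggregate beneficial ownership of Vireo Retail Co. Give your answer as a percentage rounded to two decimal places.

91.20%

Kwame reaches Vireo along 4 paths.
Via Ironvale: 100% × 8% = 8%.
Direct stake: 50% = 50%.
Via Ironvale → Lumen: 100% × 83% × 25% = 20.75%.
Via Ironvale → Lumen → Larkspur: 100% × 83% × 100% × 15% = 12.45%.
Total: 8% + 50% + 20.75% + 12.45% = 91.2%.
Rounded: 91.20%.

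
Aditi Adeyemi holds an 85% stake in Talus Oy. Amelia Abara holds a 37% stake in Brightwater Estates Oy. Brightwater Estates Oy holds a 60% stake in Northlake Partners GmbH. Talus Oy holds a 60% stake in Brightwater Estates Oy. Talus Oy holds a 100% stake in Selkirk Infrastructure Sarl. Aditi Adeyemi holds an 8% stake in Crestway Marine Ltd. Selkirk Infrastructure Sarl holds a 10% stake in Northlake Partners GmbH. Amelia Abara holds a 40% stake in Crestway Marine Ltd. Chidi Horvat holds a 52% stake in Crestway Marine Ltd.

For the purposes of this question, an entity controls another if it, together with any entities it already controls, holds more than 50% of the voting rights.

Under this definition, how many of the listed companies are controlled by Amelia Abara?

Amelia's largest direct stake is 40% in Crestway, which does not meet the threshold.
Amelia controls 0 companies.

0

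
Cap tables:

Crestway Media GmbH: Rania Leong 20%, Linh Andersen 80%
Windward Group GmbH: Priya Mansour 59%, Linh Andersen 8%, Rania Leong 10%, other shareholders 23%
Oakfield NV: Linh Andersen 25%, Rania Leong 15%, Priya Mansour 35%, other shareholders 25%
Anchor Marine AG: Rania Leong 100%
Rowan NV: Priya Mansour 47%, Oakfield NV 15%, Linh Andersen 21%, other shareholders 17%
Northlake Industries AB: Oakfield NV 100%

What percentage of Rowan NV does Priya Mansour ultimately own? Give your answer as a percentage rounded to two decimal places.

52.25%

Priya reaches Rowan along 2 paths.
Direct stake: 47% = 47%.
Via Oakfield: 35% × 15% = 5.25%.
Total: 47% + 5.25% = 52.25%.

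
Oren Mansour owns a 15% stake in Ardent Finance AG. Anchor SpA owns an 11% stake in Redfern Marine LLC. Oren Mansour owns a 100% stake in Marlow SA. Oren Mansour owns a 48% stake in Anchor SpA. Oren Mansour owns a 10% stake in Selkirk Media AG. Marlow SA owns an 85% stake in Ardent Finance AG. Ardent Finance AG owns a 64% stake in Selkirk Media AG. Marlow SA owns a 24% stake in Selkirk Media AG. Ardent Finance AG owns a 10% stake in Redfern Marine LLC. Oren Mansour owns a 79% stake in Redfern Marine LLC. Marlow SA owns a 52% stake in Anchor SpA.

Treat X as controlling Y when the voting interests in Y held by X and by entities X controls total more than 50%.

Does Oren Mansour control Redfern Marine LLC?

Yes

Oren holds 100% of Marlow, so Oren controls Marlow.
Oren and Marlow together hold 48% + 52% = 100% of Anchor, so Oren controls Anchor.
Marlow and Oren together hold 85% + 15% = 100% of Ardent, so Oren controls Ardent.
Anchor and Oren and Ardent together hold 11% + 79% + 10% = 100% of Redfern, so Oren controls Redfern.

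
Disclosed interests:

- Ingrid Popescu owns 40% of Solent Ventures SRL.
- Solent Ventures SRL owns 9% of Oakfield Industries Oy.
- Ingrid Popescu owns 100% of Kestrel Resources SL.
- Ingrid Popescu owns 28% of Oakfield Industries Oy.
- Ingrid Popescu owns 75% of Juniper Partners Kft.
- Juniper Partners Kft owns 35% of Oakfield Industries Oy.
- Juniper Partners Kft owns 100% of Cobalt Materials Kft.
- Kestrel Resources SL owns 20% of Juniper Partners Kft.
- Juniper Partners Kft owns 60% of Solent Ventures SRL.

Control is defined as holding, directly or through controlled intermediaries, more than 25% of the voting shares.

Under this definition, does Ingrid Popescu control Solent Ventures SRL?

Yes

Ingrid holds 100% of Kestrel, so Ingrid controls Kestrel.
Ingrid and Kestrel together hold 75% + 20% = 95% of Juniper, so Ingrid controls Juniper.
Juniper and Ingrid together hold 60% + 40% = 100% of Solent, so Ingrid controls Solent.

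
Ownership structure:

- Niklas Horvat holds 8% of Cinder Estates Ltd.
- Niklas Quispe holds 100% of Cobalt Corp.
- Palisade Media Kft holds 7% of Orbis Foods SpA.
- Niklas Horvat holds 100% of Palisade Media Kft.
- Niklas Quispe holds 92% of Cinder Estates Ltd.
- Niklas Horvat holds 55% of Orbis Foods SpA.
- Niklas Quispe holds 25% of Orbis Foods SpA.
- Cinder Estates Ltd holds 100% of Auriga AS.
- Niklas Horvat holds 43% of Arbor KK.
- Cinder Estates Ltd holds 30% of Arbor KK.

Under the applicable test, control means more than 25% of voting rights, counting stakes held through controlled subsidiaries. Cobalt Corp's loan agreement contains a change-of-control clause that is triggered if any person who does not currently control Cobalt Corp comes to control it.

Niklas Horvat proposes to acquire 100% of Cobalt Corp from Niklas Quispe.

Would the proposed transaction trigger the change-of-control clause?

The purchase adds only to Niklas Horvat's holdings (Niklas Quispe's stake shrinks), so Niklas Horvat is the only person who could newly come to control Cobalt.
Niklas Horvat holds 100% of Palisade, so Niklas Horvat controls Palisade.
Niklas Horvat and Palisade together hold 55% + 7% = 62% of Orbis, so Niklas Horvat controls Orbis.
Niklas Horvat holds 43% of Arbor, so Niklas Horvat controls Arbor.
Neither Niklas Horvat nor any entity Niklas Horvat controls holds any voting interest in Cobalt.
So before the transaction, Niklas Horvat does not control Cobalt.
After the purchase, Niklas Horvat holds 100% of Cobalt directly, and Niklas Quispe's stake falls to 0%.
Niklas Horvat holds 100% of Cobalt, so Niklas Horvat controls Cobalt.
Niklas Horvat did not control Cobalt before and does after, so the clause is triggered.

Yes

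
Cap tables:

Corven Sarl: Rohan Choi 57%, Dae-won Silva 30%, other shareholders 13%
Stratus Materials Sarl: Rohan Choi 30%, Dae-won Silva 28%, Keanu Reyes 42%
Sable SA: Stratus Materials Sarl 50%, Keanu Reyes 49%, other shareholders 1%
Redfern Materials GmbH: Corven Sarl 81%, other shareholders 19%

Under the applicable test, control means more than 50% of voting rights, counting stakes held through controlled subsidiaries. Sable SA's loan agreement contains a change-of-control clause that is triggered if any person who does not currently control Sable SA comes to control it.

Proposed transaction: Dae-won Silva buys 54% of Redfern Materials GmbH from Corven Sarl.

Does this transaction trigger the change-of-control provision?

The purchase adds only to Dae-won's holdings (Corven's stake shrinks), so Dae-won is the only person who could newly come to control Sable.
Dae-won's largest direct stake is 30% in Corven, which does not meet the threshold, so Dae-won controls no company.
Neither Dae-won nor any entity Dae-won controls holds any voting interest in Sable.
So before the transaction, Dae-won does not control Sable.
After the purchase, Dae-won holds 54% of Redfern directly, and Corven's stake falls to 27%.
Dae-won holds 54% of Redfern, so Dae-won controls Redfern.
After the transaction, neither Dae-won nor any entity Dae-won controls holds a voting interest in Sable, so Dae-won still does not control it.
No new person acquires control, so the clause is not triggered.

No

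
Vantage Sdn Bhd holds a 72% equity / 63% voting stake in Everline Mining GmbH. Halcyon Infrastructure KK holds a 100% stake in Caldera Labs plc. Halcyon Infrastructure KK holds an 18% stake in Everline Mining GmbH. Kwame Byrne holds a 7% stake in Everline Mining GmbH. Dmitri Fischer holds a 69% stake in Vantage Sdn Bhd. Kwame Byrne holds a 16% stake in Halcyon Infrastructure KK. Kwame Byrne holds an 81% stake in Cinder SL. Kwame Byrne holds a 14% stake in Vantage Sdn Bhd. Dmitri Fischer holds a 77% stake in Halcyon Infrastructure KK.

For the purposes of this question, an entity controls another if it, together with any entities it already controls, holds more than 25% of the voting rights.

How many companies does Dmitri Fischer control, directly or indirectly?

4

Dmitri holds 77% of Halcyon, so Dmitri controls Halcyon.
Dmitri holds 69% of Vantage, so Dmitri controls Vantage.
Vantage and Halcyon together hold 63% + 18% = 81% of Everline, so Dmitri controls Everline.
Halcyon holds 100% of Caldera, so Dmitri controls Caldera.
No other company's threshold is met.
Dmitri controls 4 companies.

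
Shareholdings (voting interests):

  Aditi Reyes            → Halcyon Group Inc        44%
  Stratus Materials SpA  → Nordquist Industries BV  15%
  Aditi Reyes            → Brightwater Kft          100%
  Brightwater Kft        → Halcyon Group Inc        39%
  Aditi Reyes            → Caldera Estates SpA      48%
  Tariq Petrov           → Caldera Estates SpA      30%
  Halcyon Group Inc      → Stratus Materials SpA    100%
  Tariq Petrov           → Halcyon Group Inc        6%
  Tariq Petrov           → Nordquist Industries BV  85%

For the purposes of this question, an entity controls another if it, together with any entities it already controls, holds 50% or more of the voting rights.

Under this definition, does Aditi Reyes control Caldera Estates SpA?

No

Aditi holds 100% of Brightwater, so Aditi controls Brightwater.
Brightwater and Aditi together hold 39% + 44% = 83% of Halcyon, so Aditi controls Halcyon.
Halcyon holds 100% of Stratus, so Aditi controls Stratus.
In Caldera, Aditi's side holds only 48%, not ≥ 50%.
So Aditi does not control Caldera.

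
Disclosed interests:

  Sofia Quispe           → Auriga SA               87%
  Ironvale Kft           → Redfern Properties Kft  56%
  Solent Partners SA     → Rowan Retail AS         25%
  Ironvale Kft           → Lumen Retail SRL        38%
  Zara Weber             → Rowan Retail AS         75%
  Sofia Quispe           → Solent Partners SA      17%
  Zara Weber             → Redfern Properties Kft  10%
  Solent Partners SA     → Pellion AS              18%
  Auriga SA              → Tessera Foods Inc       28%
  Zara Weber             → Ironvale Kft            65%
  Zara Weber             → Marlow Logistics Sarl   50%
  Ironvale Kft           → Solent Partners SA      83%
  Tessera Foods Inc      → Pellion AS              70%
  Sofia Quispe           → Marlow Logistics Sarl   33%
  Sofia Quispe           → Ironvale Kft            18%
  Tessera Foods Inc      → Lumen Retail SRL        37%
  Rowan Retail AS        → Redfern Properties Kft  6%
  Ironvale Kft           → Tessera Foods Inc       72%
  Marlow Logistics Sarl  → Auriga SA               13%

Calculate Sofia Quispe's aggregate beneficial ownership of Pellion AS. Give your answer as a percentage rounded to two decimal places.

Sofia reaches Pellion along 5 paths.
Via Solent: 17% × 18% = 3.06%.
Via Ironvale → Solent: 18% × 83% × 18% = 2.6892%.
Via Ironvale → Tessera: 18% × 72% × 70% = 9.072%.
Via Auriga → Tessera: 87% × 28% × 70% = 17.052%.
Via Marlow → Auriga → Tessera: 33% × 13% × 28% × 70% = 0.84084%.
Total: 3.06% + 2.6892% + 9.072% + 17.052% + 0.84084% = 32.71404%.
Rounded: 32.71%.

32.71%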